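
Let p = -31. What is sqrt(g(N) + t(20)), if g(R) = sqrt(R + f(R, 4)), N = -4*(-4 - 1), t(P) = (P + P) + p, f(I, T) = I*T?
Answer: sqrt(19) ≈ 4.3589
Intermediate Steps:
t(P) = -31 + 2*P (t(P) = (P + P) - 31 = 2*P - 31 = -31 + 2*P)
N = 20 (N = -4*(-5) = 20)
g(R) = sqrt(5)*sqrt(R) (g(R) = sqrt(R + R*4) = sqrt(R + 4*R) = sqrt(5*R) = sqrt(5)*sqrt(R))
sqrt(g(N) + t(20)) = sqrt(sqrt(5)*sqrt(20) + (-31 + 2*20)) = sqrt(sqrt(5)*(2*sqrt(5)) + (-31 + 40)) = sqrt(10 + 9) = sqrt(19)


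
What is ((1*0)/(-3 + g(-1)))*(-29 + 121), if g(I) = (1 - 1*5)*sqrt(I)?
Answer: 0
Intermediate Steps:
g(I) = -4*sqrt(I) (g(I) = (1 - 5)*sqrt(I) = -4*sqrt(I))
((1*0)/(-3 + g(-1)))*(-29 + 121) = ((1*0)/(-3 - 4*I))*(-29 + 121) = (0/(-3 - 4*I))*92 = (0*((-3 + 4*I)/25))*92 = 0*92 = 0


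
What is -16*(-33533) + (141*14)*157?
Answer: 846446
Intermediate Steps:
-16*(-33533) + (141*14)*157 = 536528 + 1974*157 = 536528 + 309918 = 846446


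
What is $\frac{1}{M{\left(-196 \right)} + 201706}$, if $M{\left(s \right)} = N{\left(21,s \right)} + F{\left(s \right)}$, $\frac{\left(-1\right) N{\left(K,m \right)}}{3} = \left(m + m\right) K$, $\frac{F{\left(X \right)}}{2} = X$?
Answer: $\frac{1}{226010} \approx 4.4246 \cdot 10^{-6}$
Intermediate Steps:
$F{\left(X \right)} = 2 X$
$N{\left(K,m \right)} = - 6 K m$ ($N{\left(K,m \right)} = - 3 \left(m + m\right) K = - 3 \cdot 2 m K = - 3 \cdot 2 K m = - 6 K m$)
$M{\left(s \right)} = - 124 s$ ($M{\left(s \right)} = \left(-6\right) 21 s + 2 s = - 126 s + 2 s = - 124 s$)
$\frac{1}{M{\left(-196 \right)} + 201706} = \frac{1}{\left(-124\right) \left(-196\right) + 201706} = \frac{1}{24304 + 201706} = \frac{1}{226010}$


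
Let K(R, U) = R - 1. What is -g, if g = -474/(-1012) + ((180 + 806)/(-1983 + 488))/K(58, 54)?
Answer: -856393/1874730 ≈ -0.45681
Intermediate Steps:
K(R, U) = -1 + R
g = 856393/1874730 (g = -474/(-1012) + ((180 + 806)/(-1983 + 488))/(-1 + 58) = -474*(-1/1012) + (986/(-1495))/57 = 237/506 + (986*(-1/1495))*(1/57) = 237/506 - 986/1495*1/57 = 237/506 - 986/85215 = 856393/1874730 ≈ 0.45681)
-g = -1*856393/1874730 = -856393/1874730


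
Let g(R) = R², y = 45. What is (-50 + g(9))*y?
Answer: 1395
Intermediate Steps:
(-50 + g(9))*y = (-50 + 9²)*45 = (-50 + 81)*45 = 31*45 = 1395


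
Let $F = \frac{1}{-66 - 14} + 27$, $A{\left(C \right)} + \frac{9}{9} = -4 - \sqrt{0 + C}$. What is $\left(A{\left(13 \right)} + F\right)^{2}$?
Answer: $\frac{3177281}{6400} - \frac{1759 \sqrt{13}}{40} \approx 337.9$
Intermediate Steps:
$A{\left(C \right)} = -5 - \sqrt{C}$ ($A{\left(C \right)} = -1 - \left(4 + \sqrt{0 + C}\right) = -1 - \left(4 + \sqrt{C}\right) = -5 - \sqrt{C}$)
$F = \frac{2159}{80}$ ($F = \frac{1}{-80} + 27 = - \frac{1}{80} + 27 = \frac{2159}{80} \approx 26.987$)
$\left(A{\left(13 \right)} + F\right)^{2} = \left(\left(-5 - \sqrt{13}\right) + \frac{2159}{80}\right)^{2} = \left(\frac{1759}{80} - \sqrt{13}\right)^{2}$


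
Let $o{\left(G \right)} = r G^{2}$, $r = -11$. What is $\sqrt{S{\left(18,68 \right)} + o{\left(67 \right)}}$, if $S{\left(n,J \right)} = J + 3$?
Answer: $2 i \sqrt{12327} \approx 222.05 i$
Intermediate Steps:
$S{\left(n,J \right)} = 3 + J$
$o{\left(G \right)} = - 11 G^{2}$
$\sqrt{S{\left(18,68 \right)} + o{\left(67 \right)}} = \sqrt{\left(3 + 68\right) - 11 \cdot 67^{2}} = \sqrt{71 - 49379} = \sqrt{-49308} = 2 i \sqrt{12327}$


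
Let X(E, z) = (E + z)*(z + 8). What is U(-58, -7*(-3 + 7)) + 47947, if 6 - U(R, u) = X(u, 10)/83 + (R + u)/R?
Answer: 115428698/2407 ≈ 47955.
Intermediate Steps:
X(E, z) = (8 + z)*(E + z) (X(E, z) = (E + z)*(8 + z) = (8 + z)*(E + z))
U(R, u) = 318/83 - 18*u/83 - (R + u)/R (U(R, u) = 6 - ((10² + 8*u + 8*10 + u*10)/83 + (R + u)/R) = 6 - ((100 + 8*u + 80 + 10*u)*(1/83) + (R + u)/R) = 6 - ((180 + 18*u)*(1/83) + (R + u)/R) = 6 - ((180/83 + 18*u/83) + (R + u)/R) = 6 - (180/83 + 18*u/83 + (R + u)/R) = 6 + (-180/83 - 18*u/83 - (R + u)/R) = 318/83 - 18*u/83 - (R + u)/R)
U(-58, -7*(-3 + 7)) + 47947 = (-(-7)*(-3 + 7) + (1/83)*(-58)*(235 - (-126)*(-3 + 7)))/(-58) + 47947 = -(-(-7)*4 + (1/83)*(-58)*(235 - (-126)*4))/58 + 47947 = -(-1*(-28) + (1/83)*(-58)*(235 - 18*(-28)))/58 + 47947 = -(28 + (1/83)*(-58)*(235 + 504))/58 + 47947 = -(28 + (1/83)*(-58)*739)/58 + 47947 = -(28 - 42862/83)/58 + 47947 = -1/58*(-40538/83) + 47947 = 20269/2407 + 47947 = 115428698/2407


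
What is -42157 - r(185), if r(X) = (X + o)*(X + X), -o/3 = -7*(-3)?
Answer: -87297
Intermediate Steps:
o = -63 (o = -(-21)*(-3) = -3*21 = -63)
r(X) = 2*X*(-63 + X) (r(X) = (X - 63)*(X + X) = (-63 + X)*(2*X) = 2*X*(-63 + X))
-42157 - r(185) = -42157 - 2*185*(-63 + 185) = -42157 - 2*185*122 = -42157 - 1*45140 = -42157 - 45140 = -87297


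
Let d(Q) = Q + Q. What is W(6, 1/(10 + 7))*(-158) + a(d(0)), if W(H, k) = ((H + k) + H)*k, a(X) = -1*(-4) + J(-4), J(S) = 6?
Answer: -29500/289 ≈ -102.08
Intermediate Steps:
d(Q) = 2*Q
a(X) = 10 (a(X) = -1*(-4) + 6 = 4 + 6 = 10)
W(H, k) = k*(k + 2*H) (W(H, k) = (k + 2*H)*k = k*(k + 2*H))
W(6, 1/(10 + 7))*(-158) + a(d(0)) = ((1/(10 + 7) + 2*6)/(10 + 7))*(-158) + 10 = ((1/17 + 12)/17)*(-158) + 10 = ((1/17)*(205/17))*(-158) + 10 = (205/289)*(-158) + 10 = -32390/289 + 10 = -29500/289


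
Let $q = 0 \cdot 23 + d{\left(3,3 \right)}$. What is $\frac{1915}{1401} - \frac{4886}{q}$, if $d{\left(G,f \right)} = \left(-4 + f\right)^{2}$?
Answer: $- \frac{6843371}{1401} \approx -4884.6$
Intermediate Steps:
$q = 1$ ($q = 0 \cdot 23 + \left(-4 + 3\right)^{2} = 0 + \left(-1\right)^{2} = 0 + 1 = 1$)
$\frac{1915}{1401} - \frac{4886}{q} = \frac{1915}{1401} - \frac{4886}{1} = 1915 \cdot \frac{1}{1401} - 4886 = \frac{1915}{1401} - 4886 = - \frac{6843371}{1401}$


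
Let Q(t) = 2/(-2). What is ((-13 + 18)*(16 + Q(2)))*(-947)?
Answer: -71025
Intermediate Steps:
Q(t) = -1 (Q(t) = 2*(-1/2) = -1)
((-13 + 18)*(16 + Q(2)))*(-947) = ((-13 + 18)*(16 - 1))*(-947) = (5*15)*(-947) = 75*(-947) = -71025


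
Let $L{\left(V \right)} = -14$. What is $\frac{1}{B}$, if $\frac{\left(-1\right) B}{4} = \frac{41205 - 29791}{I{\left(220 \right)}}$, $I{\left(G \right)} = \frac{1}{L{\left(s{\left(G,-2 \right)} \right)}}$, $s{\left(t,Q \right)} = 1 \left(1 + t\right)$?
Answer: $\frac{1}{639184} \approx 1.5645 \cdot 10^{-6}$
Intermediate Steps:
$s{\left(t,Q \right)} = 1 + t$
$I{\left(G \right)} = - \frac{1}{14}$ ($I{\left(G \right)} = \frac{1}{-14} = - \frac{1}{14}$)
$B = 639184$ ($B = - 4 \frac{41205 - 29791}{- \frac{1}{14}} = - 4 \cdot 11414 \left(-14\right) = \left(-4\right) \left(-159796\right) = 639184$)
$\frac{1}{B} = \frac{1}{639184}$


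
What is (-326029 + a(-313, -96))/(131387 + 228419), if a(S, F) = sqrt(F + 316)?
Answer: -326029/359806 + sqrt(55)/179903 ≈ -0.90608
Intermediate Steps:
a(S, F) = sqrt(316 + F)
(-326029 + a(-313, -96))/(131387 + 228419) = (-326029 + sqrt(316 - 96))/(131387 + 228419) = (-326029 + sqrt(220))/359806 = (-326029 + 2*sqrt(55))*(1/359806) = -326029/359806 + sqrt(55)/179903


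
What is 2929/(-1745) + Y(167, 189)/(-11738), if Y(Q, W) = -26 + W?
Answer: -34665037/20482810 ≈ -1.6924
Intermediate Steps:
2929/(-1745) + Y(167, 189)/(-11738) = 2929/(-1745) + (-26 + 189)/(-11738) = 2929*(-1/1745) + 163*(-1/11738) = -2929/1745 - 163/11738 = -34665037/20482810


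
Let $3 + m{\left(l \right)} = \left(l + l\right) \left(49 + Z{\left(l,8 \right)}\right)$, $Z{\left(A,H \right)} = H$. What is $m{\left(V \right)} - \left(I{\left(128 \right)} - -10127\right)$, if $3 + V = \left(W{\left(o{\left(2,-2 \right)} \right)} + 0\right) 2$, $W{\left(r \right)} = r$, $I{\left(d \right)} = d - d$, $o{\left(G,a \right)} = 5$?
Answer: $-9332$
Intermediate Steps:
$I{\left(d \right)} = 0$
$V = 7$ ($V = -3 + \left(5 + 0\right) 2 = -3 + 5 \cdot 2 = -3 + 10 = 7$)
$m{\left(l \right)} = -3 + 114 l$ ($m{\left(l \right)} = -3 + \left(l + l\right) \left(49 + 8\right) = -3 + 2 l 57 = -3 + 114 l$)
$m{\left(V \right)} - \left(I{\left(128 \right)} - -10127\right) = \left(-3 + 114 \cdot 7\right) - \left(0 - -10127\right) = \left(-3 + 798\right) - \left(0 + 10127\right) = 795 - 10127 = -9332$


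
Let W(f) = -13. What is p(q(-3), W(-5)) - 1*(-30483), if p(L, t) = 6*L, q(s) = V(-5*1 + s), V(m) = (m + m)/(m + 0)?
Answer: 30495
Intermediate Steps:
V(m) = 2 (V(m) = (2*m)/m = 2)
q(s) = 2
p(q(-3), W(-5)) - 1*(-30483) = 6*2 - 1*(-30483) = 12 + 30483 = 30495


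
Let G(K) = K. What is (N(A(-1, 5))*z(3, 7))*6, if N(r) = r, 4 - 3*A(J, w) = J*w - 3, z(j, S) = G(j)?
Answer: 72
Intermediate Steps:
z(j, S) = j
A(J, w) = 7/3 - J*w/3 (A(J, w) = 4/3 - (J*w - 3)/3 = 4/3 - (-3 + J*w)/3 = 4/3 + (1 - J*w/3) = 7/3 - J*w/3)
(N(A(-1, 5))*z(3, 7))*6 = ((7/3 - ⅓*(-1)*5)*3)*6 = ((7/3 + 5/3)*3)*6 = (4*3)*6 = 12*6 = 72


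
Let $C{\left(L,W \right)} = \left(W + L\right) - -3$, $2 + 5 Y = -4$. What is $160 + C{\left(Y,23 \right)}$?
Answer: $\frac{924}{5} \approx 184.8$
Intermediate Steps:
$Y = - \frac{6}{5}$ ($Y = - \frac{2}{5} + \frac{1}{5} \left(-4\right) = - \frac{2}{5} - \frac{4}{5} = - \frac{6}{5} \approx -1.2$)
$C{\left(L,W \right)} = 3 + L + W$ ($C{\left(L,W \right)} = \left(L + W\right) + 3 = 3 + L + W$)
$160 + C{\left(Y,23 \right)} = 160 + \left(3 - \frac{6}{5} + 23\right) = 160 + \frac{124}{5} = \frac{924}{5}$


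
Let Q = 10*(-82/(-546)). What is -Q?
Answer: -410/273 ≈ -1.5018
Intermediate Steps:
Q = 410/273 (Q = 10*(-82*(-1/546)) = 10*(41/273) = 410/273 ≈ 1.5018)
-Q = -1*410/273 = -410/273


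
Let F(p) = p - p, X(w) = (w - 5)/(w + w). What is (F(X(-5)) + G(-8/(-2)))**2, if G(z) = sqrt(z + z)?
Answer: 8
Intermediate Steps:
G(z) = sqrt(2)*sqrt(z) (G(z) = sqrt(2*z) = sqrt(2)*sqrt(z))
X(w) = (-5 + w)/(2*w) (X(w) = (-5 + w)/((2*w)) = (-5 + w)*(1/(2*w)) = (-5 + w)/(2*w))
F(p) = 0
(F(X(-5)) + G(-8/(-2)))**2 = (0 + sqrt(2)*sqrt(-8/(-2)))**2 = (0 + sqrt(2)*sqrt(-8*(-1/2)))**2 = (0 + sqrt(2)*sqrt(4))**2 = (0 + sqrt(2)*2)**2 = (0 + 2*sqrt(2))**2 = (2*sqrt(2))**2 = 8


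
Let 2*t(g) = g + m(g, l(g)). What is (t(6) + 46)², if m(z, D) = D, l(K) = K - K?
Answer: 2401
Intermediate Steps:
l(K) = 0
t(g) = g/2 (t(g) = (g + 0)/2 = g/2)
(t(6) + 46)² = ((½)*6 + 46)² = (3 + 46)² = 49² = 2401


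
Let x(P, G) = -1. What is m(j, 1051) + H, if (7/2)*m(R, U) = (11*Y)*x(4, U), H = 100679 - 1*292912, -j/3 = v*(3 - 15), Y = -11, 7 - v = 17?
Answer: -1345389/7 ≈ -1.9220e+5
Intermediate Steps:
v = -10 (v = 7 - 1*17 = 7 - 17 = -10)
j = -360 (j = -(-30)*(3 - 15) = -(-30)*(-12) = -3*120 = -360)
H = -192233 (H = 100679 - 292912 = -192233)
m(R, U) = 242/7 (m(R, U) = 2*((11*(-11))*(-1))/7 = 2*(-121*(-1))/7 = (2/7)*121 = 242/7)
m(j, 1051) + H = 242/7 - 192233 = -1345389/7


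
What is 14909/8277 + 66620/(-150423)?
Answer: 187915863/138339019 ≈ 1.3584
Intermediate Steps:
14909/8277 + 66620/(-150423) = 14909*(1/8277) + 66620*(-1/150423) = 14909/8277 - 66620/150423 = 187915863/138339019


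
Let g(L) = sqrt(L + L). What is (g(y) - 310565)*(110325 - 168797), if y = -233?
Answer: 18159356680 - 58472*I*sqrt(466) ≈ 1.8159e+10 - 1.2622e+6*I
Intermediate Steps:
g(L) = sqrt(2)*sqrt(L) (g(L) = sqrt(2*L) = sqrt(2)*sqrt(L))
(g(y) - 310565)*(110325 - 168797) = (sqrt(2)*sqrt(-233) - 310565)*(110325 - 168797) = (sqrt(2)*(I*sqrt(233)) - 310565)*(-58472) = (I*sqrt(466) - 310565)*(-58472) = (-310565 + I*sqrt(466))*(-58472) = 18159356680 - 58472*I*sqrt(466)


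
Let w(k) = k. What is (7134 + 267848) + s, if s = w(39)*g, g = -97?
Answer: 271199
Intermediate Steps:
s = -3783 (s = 39*(-97) = -3783)
(7134 + 267848) + s = (7134 + 267848) - 3783 = 274982 - 3783 = 271199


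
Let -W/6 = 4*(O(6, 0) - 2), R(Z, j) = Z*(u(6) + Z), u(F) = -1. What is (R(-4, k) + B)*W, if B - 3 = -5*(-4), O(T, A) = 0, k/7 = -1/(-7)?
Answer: 2064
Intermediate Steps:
k = 1 (k = 7*(-1/(-7)) = 7*(-1*(-⅐)) = 7*(⅐) = 1)
R(Z, j) = Z*(-1 + Z)
B = 23 (B = 3 - 5*(-4) = 3 + 20 = 23)
W = 48 (W = -24*(0 - 2) = -24*(-2) = -6*(-8) = 48)
(R(-4, k) + B)*W = (-4*(-1 - 4) + 23)*48 = (-4*(-5) + 23)*48 = (20 + 23)*48 = 43*48 = 2064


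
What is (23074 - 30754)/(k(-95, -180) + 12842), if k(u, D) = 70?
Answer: -160/269 ≈ -0.59480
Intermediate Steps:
(23074 - 30754)/(k(-95, -180) + 12842) = (23074 - 30754)/(70 + 12842) = -7680/12912 = -7680*1/12912 = -160/269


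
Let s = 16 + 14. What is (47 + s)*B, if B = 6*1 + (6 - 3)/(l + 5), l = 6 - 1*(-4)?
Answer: 2387/5 ≈ 477.40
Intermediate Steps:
s = 30
l = 10 (l = 6 + 4 = 10)
B = 31/5 (B = 6*1 + (6 - 3)/(10 + 5) = 6 + 3/15 = 6 + 3*(1/15) = 6 + 1/5 = 31/5 ≈ 6.2000)
(47 + s)*B = (47 + 30)*(31/5) = 77*(31/5) = 2387/5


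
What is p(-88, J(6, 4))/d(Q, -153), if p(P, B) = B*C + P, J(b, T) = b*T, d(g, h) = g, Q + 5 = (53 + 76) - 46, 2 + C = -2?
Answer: -92/39 ≈ -2.3590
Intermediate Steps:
C = -4 (C = -2 - 2 = -4)
Q = 78 (Q = -5 + ((53 + 76) - 46) = -5 + (129 - 46) = -5 + 83 = 78)
J(b, T) = T*b
p(P, B) = P - 4*B (p(P, B) = B*(-4) + P = -4*B + P = P - 4*B)
p(-88, J(6, 4))/d(Q, -153) = (-88 - 16*6)/78 = (-88 - 4*24)*(1/78) = (-88 - 96)*(1/78) = -184*1/78 = -92/39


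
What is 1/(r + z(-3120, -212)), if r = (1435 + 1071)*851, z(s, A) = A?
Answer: 1/2132394 ≈ 4.6896e-7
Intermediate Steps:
r = 2132606 (r = 2506*851 = 2132606)
1/(r + z(-3120, -212)) = 1/(2132606 - 212) = 1/2132394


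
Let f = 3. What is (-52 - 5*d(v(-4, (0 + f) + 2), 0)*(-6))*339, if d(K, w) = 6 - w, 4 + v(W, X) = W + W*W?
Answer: 43392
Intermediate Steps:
v(W, X) = -4 + W + W² (v(W, X) = -4 + (W + W*W) = -4 + (W + W²) = -4 + W + W²)
(-52 - 5*d(v(-4, (0 + f) + 2), 0)*(-6))*339 = (-52 - 5*(6 - 1*0)*(-6))*339 = (-52 - 5*(6 + 0)*(-6))*339 = (-52 - 5*6*(-6))*339 = (-52 - 30*(-6))*339 = (-52 + 180)*339 = 128*339 = 43392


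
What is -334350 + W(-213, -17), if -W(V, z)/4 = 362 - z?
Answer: -335866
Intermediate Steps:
W(V, z) = -1448 + 4*z (W(V, z) = -4*(362 - z) = -1448 + 4*z)
-334350 + W(-213, -17) = -334350 + (-1448 + 4*(-17)) = -334350 + (-1448 - 68) = -334350 - 1516 = -335866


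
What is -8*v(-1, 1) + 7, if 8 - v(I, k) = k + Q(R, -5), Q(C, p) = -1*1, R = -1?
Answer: -57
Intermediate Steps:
Q(C, p) = -1
v(I, k) = 9 - k (v(I, k) = 8 - (k - 1) = 8 - (-1 + k) = 8 + (1 - k) = 9 - k)
-8*v(-1, 1) + 7 = -8*(9 - 1*1) + 7 = -8*(9 - 1) + 7 = -8*8 + 7 = -64 + 7 = -57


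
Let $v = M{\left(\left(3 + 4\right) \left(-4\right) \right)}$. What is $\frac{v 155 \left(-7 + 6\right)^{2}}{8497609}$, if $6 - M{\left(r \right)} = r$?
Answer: $\frac{5270}{8497609} \approx 0.00062017$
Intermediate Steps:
$M{\left(r \right)} = 6 - r$
$v = 34$ ($v = 6 - \left(3 + 4\right) \left(-4\right) = 6 - 7 \left(-4\right) = 6 - -28 = 6 + 28 = 34$)
$\frac{v 155 \left(-7 + 6\right)^{2}}{8497609} = \frac{34 \cdot 155 \left(-7 + 6\right)^{2}}{8497609} = 5270 \left(-1\right)^{2} \cdot \frac{1}{8497609} = 5270 \cdot 1 \cdot \frac{1}{8497609} = 5270 \cdot \frac{1}{8497609} = \frac{5270}{8497609}$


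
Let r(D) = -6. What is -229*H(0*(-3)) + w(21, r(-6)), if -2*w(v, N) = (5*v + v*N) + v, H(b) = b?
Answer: 0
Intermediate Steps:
w(v, N) = -3*v - N*v/2 (w(v, N) = -((5*v + v*N) + v)/2 = -((5*v + N*v) + v)/2 = -(6*v + N*v)/2 = -3*v - N*v/2)
-229*H(0*(-3)) + w(21, r(-6)) = -0*(-3) - ½*21*(6 - 6) = -229*0 - ½*21*0 = 0 + 0 = 0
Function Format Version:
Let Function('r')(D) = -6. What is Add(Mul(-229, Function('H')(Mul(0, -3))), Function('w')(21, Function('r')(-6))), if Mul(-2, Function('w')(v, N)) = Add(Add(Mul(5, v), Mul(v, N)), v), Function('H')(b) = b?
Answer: 0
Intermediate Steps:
Function('w')(v, N) = Add(Mul(-3, v), Mul(Rational(-1, 2), N, v)) (Function('w')(v, N) = Mul(Rational(-1, 2), Add(Add(Mul(5, v), Mul(v, N)), v)) = Mul(Rational(-1, 2), Add(Add(Mul(5, v), Mul(N, v)), v)) = Mul(Rational(-1, 2), Add(Mul(6, v), Mul(N, v))) = Add(Mul(-3, v), Mul(Rational(-1, 2), N, v)))
Add(Mul(-229, Function('H')(Mul(0, -3))), Function('w')(21, Function('r')(-6))) = Add(Mul(-229, Mul(0, -3)), Mul(Rational(-1, 2), 21, Add(6, -6))) = Add(Mul(-229, 0), Mul(Rational(-1, 2), 21, 0)) = Add(0, 0) = 0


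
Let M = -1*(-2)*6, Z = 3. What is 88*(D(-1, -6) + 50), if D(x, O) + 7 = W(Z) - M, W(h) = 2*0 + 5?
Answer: 3168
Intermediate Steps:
W(h) = 5 (W(h) = 0 + 5 = 5)
M = 12 (M = 2*6 = 12)
D(x, O) = -14 (D(x, O) = -7 + (5 - 1*12) = -7 + (5 - 12) = -7 - 7 = -14)
88*(D(-1, -6) + 50) = 88*(-14 + 50) = 88*36 = 3168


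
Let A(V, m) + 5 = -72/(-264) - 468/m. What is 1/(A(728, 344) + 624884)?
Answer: 946/591134505 ≈ 1.6003e-6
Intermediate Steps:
A(V, m) = -52/11 - 468/m (A(V, m) = -5 + (-72/(-264) - 468/m) = -5 + (-72*(-1/264) - 468/m) = -5 + (3/11 - 468/m) = -52/11 - 468/m)
1/(A(728, 344) + 624884) = 1/((-52/11 - 468/344) + 624884) = 1/((-52/11 - 468*1/344) + 624884) = 1/((-52/11 - 117/86) + 624884) = 1/(-5759/946 + 624884) = 1/(591134505/946) = 946/591134505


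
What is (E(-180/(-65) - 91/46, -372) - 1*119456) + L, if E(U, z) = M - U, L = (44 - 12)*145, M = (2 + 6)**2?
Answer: -68622169/598 ≈ -1.1475e+5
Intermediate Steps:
M = 64 (M = 8**2 = 64)
L = 4640 (L = 32*145 = 4640)
E(U, z) = 64 - U
(E(-180/(-65) - 91/46, -372) - 1*119456) + L = ((64 - (-180/(-65) - 91/46)) - 1*119456) + 4640 = ((64 - (-180*(-1/65) - 91*1/46)) - 119456) + 4640 = ((64 - (36/13 - 91/46)) - 119456) + 4640 = ((64 - 1*473/598) - 119456) + 4640 = ((64 - 473/598) - 119456) + 4640 = (37799/598 - 119456) + 4640 = -71396889/598 + 4640 = -68622169/598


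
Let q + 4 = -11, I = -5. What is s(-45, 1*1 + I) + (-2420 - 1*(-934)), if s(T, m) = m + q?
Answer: -1505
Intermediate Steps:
q = -15 (q = -4 - 11 = -15)
s(T, m) = -15 + m (s(T, m) = m - 15 = -15 + m)
s(-45, 1*1 + I) + (-2420 - 1*(-934)) = (-15 + (1*1 - 5)) + (-2420 - 1*(-934)) = (-15 + (1 - 5)) + (-2420 + 934) = (-15 - 4) - 1486 = -19 - 1486 = -1505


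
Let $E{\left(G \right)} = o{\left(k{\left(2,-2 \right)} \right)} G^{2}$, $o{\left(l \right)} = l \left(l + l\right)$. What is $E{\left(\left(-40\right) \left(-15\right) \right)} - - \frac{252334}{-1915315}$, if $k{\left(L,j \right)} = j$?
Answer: $\frac{5516106947666}{1915315} \approx 2.88 \cdot 10^{6}$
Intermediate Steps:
$o{\left(l \right)} = 2 l^{2}$ ($o{\left(l \right)} = l 2 l = 2 l^{2}$)
$E{\left(G \right)} = 8 G^{2}$ ($E{\left(G \right)} = 2 \left(-2\right)^{2} G^{2} = 2 \cdot 4 G^{2} = 8 G^{2}$)
$E{\left(\left(-40\right) \left(-15\right) \right)} - - \frac{252334}{-1915315} = 8 \left(\left(-40\right) \left(-15\right)\right)^{2} - - \frac{252334}{-1915315} = 8 \cdot 600^{2} - \left(-252334\right) \left(- \frac{1}{1915315}\right) = 8 \cdot 360000 - \frac{252334}{1915315} = 2880000 - \frac{252334}{1915315} = \frac{5516106947666}{1915315}$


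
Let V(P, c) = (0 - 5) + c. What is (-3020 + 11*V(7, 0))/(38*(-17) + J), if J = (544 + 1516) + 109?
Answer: -3075/1523 ≈ -2.0190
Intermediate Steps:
J = 2169 (J = 2060 + 109 = 2169)
V(P, c) = -5 + c
(-3020 + 11*V(7, 0))/(38*(-17) + J) = (-3020 + 11*(-5 + 0))/(38*(-17) + 2169) = (-3020 + 11*(-5))/(-646 + 2169) = (-3020 - 55)/1523 = -3075*1/1523 = -3075/1523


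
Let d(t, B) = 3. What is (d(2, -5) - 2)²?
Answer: 1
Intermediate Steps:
(d(2, -5) - 2)² = (3 - 2)² = 1² = 1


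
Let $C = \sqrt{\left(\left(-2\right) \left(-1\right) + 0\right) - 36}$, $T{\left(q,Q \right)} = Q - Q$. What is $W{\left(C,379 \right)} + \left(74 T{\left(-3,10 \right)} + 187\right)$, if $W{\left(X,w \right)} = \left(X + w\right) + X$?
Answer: $566 + 2 i \sqrt{34} \approx 566.0 + 11.662 i$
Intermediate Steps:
$T{\left(q,Q \right)} = 0$
$C = i \sqrt{34}$ ($C = \sqrt{\left(2 + 0\right) - 36} = \sqrt{2 - 36} = \sqrt{-34} = i \sqrt{34} \approx 5.8309 i$)
$W{\left(X,w \right)} = w + 2 X$
$W{\left(C,379 \right)} + \left(74 T{\left(-3,10 \right)} + 187\right) = \left(379 + 2 i \sqrt{34}\right) + \left(74 \cdot 0 + 187\right) = \left(379 + 2 i \sqrt{34}\right) + \left(0 + 187\right) = \left(379 + 2 i \sqrt{34}\right) + 187 = 566 + 2 i \sqrt{34}$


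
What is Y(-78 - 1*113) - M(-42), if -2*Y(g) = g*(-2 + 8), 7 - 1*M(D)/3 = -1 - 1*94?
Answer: 267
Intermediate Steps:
M(D) = 306 (M(D) = 21 - 3*(-1 - 1*94) = 21 - 3*(-1 - 94) = 21 - 3*(-95) = 21 + 285 = 306)
Y(g) = -3*g (Y(g) = -g*(-2 + 8)/2 = -g*6/2 = -3*g)
Y(-78 - 1*113) - M(-42) = -3*(-78 - 1*113) - 1*306 = -3*(-78 - 113) - 306 = -3*(-191) - 306 = 573 - 306 = 267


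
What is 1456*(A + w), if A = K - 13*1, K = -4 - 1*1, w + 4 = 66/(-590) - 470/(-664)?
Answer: -763057204/24485 ≈ -31164.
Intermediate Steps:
w = -333391/97940 (w = -4 + (66/(-590) - 470/(-664)) = -4 + (66*(-1/590) - 470*(-1/664)) = -4 + (-33/295 + 235/332) = -4 + 58369/97940 = -333391/97940 ≈ -3.4040)
K = -5 (K = -4 - 1 = -5)
A = -18 (A = -5 - 13*1 = -5 - 13 = -18)
1456*(A + w) = 1456*(-18 - 333391/97940) = 1456*(-2096311/97940) = -763057204/24485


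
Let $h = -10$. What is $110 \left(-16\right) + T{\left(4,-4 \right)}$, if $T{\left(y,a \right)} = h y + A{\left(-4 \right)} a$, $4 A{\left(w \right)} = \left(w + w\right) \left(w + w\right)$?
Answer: $-1864$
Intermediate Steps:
$A{\left(w \right)} = w^{2}$ ($A{\left(w \right)} = \frac{\left(w + w\right) \left(w + w\right)}{4} = \frac{2 w 2 w}{4} = \frac{4 w^{2}}{4} = w^{2}$)
$T{\left(y,a \right)} = - 10 y + 16 a$ ($T{\left(y,a \right)} = - 10 y + \left(-4\right)^{2} a = - 10 y + 16 a$)
$110 \left(-16\right) + T{\left(4,-4 \right)} = 110 \left(-16\right) + \left(\left(-10\right) 4 + 16 \left(-4\right)\right) = -1760 - 104 = -1864$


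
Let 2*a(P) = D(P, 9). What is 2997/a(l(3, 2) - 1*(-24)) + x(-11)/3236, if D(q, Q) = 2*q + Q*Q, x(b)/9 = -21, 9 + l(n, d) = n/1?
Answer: 2152719/42068 ≈ 51.172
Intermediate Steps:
l(n, d) = -9 + n (l(n, d) = -9 + n/1 = -9 + n*1 = -9 + n)
x(b) = -189 (x(b) = 9*(-21) = -189)
D(q, Q) = Q² + 2*q (D(q, Q) = 2*q + Q² = Q² + 2*q)
a(P) = 81/2 + P (a(P) = (9² + 2*P)/2 = (81 + 2*P)/2 = 81/2 + P)
2997/a(l(3, 2) - 1*(-24)) + x(-11)/3236 = 2997/(81/2 + ((-9 + 3) - 1*(-24))) - 189/3236 = 2997/(81/2 + (-6 + 24)) - 189*1/3236 = 2997/(81/2 + 18) - 189/3236 = 2997/(117/2) - 189/3236 = 2997*(2/117) - 189/3236 = 666/13 - 189/3236 = 2152719/42068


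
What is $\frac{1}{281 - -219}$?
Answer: $\frac{1}{500} \approx 0.002$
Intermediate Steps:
$\frac{1}{281 - -219} = \frac{1}{281 + \left(-1 + 220\right)} = \frac{1}{281 + 219} = \frac{1}{500}$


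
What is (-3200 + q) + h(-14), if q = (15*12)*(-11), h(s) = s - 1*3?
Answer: -5197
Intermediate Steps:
h(s) = -3 + s (h(s) = s - 3 = -3 + s)
q = -1980 (q = 180*(-11) = -1980)
(-3200 + q) + h(-14) = (-3200 - 1980) + (-3 - 14) = -5180 - 17 = -5197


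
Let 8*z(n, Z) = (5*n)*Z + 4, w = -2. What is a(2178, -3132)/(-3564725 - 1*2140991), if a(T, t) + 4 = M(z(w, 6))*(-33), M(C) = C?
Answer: -227/5705716 ≈ -3.9785e-5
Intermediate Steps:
z(n, Z) = ½ + 5*Z*n/8 (z(n, Z) = ((5*n)*Z + 4)/8 = (5*Z*n + 4)/8 = (4 + 5*Z*n)/8 = ½ + 5*Z*n/8)
a(T, t) = 227 (a(T, t) = -4 + (½ + (5/8)*6*(-2))*(-33) = -4 + (½ - 15/2)*(-33) = -4 - 7*(-33) = -4 + 231 = 227)
a(2178, -3132)/(-3564725 - 1*2140991) = 227/(-3564725 - 1*2140991) = 227/(-3564725 - 2140991) = 227/(-5705716) = 227*(-1/5705716) = -227/5705716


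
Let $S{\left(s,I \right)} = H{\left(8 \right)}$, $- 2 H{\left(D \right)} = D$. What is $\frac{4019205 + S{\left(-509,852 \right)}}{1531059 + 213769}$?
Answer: $\frac{4019201}{1744828} \approx 2.3035$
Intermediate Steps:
$H{\left(D \right)} = - \frac{D}{2}$
$S{\left(s,I \right)} = -4$ ($S{\left(s,I \right)} = \left(- \frac{1}{2}\right) 8 = -4$)
$\frac{4019205 + S{\left(-509,852 \right)}}{1531059 + 213769} = \frac{4019205 - 4}{1531059 + 213769} = \frac{4019201}{1744828}$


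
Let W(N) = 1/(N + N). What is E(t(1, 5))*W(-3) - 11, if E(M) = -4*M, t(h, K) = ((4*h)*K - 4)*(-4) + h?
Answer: -53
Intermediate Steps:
W(N) = 1/(2*N)
t(h, K) = 16 + h - 16*K*h (t(h, K) = (4*K*h - 4)*(-4) + h = (-4 + 4*K*h)*(-4) + h = (16 - 16*K*h) + h = 16 + h - 16*K*h)
E(t(1, 5))*W(-3) - 11 = (-4*(16 + 1 - 16*5*1))*((1/2)/(-3)) - 11 = (-4*(16 + 1 - 80))*((1/2)*(-1/3)) - 11 = -4*(-63)*(-1/6) - 11 = 252*(-1/6) - 11 = -42 - 11 = -53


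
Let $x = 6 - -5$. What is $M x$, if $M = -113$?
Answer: $-1243$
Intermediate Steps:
$x = 11$ ($x = 6 + 5 = 11$)
$M x = \left(-113\right) 11 = -1243$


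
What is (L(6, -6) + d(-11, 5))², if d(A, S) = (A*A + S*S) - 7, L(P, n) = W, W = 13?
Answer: 23104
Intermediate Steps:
L(P, n) = 13
d(A, S) = -7 + A² + S² (d(A, S) = (A² + S²) - 7 = -7 + A² + S²)
(L(6, -6) + d(-11, 5))² = (13 + (-7 + (-11)² + 5²))² = (13 + (-7 + 121 + 25))² = (13 + 139)² = 152² = 23104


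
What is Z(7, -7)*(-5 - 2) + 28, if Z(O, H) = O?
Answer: -21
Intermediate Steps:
Z(7, -7)*(-5 - 2) + 28 = 7*(-5 - 2) + 28 = 7*(-7) + 28 = -49 + 28 = -21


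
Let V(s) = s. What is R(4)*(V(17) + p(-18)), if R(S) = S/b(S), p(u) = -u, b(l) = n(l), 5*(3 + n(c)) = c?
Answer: -700/11 ≈ -63.636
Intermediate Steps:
n(c) = -3 + c/5
b(l) = -3 + l/5
R(S) = S/(-3 + S/5)
R(4)*(V(17) + p(-18)) = (5*4/(-15 + 4))*(17 - 1*(-18)) = (5*4/(-11))*(17 + 18) = (5*4*(-1/11))*35 = -20/11*35 = -700/11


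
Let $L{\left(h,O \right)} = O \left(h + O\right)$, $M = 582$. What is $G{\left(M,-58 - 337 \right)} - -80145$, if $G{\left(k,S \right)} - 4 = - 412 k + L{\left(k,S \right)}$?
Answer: $-233500$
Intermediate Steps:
$L{\left(h,O \right)} = O \left(O + h\right)$
$G{\left(k,S \right)} = 4 - 412 k + S \left(S + k\right)$ ($G{\left(k,S \right)} = 4 + \left(- 412 k + S \left(S + k\right)\right) = 4 - 412 k + S \left(S + k\right)$)
$G{\left(M,-58 - 337 \right)} - -80145 = \left(4 - 239784 + \left(-58 - 337\right) \left(\left(-58 - 337\right) + 582\right)\right) - -80145 = \left(4 - 239784 + \left(-58 - 337\right) \left(\left(-58 - 337\right) + 582\right)\right) + \left(-73416 + 153561\right) = \left(4 - 239784 - 395 \left(-395 + 582\right)\right) + 80145 = \left(4 - 239784 - 73865\right) + 80145 = -313645 + 80145 = -233500$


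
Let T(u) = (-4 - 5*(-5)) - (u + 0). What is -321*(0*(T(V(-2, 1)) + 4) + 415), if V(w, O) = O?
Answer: -133215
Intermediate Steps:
T(u) = 21 - u (T(u) = (-4 + 25) - u = 21 - u)
-321*(0*(T(V(-2, 1)) + 4) + 415) = -321*(0*((21 - 1*1) + 4) + 415) = -321*(0*((21 - 1) + 4) + 415) = -321*(0*(20 + 4) + 415) = -321*(0*24 + 415) = -321*(0 + 415) = -321*415 = -133215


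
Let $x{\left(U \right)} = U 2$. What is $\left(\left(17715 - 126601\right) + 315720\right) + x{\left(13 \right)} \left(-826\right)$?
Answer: $185358$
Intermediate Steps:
$x{\left(U \right)} = 2 U$
$\left(\left(17715 - 126601\right) + 315720\right) + x{\left(13 \right)} \left(-826\right) = \left(\left(17715 - 126601\right) + 315720\right) + 2 \cdot 13 \left(-826\right) = \left(\left(17715 - 126601\right) + 315720\right) + 26 \left(-826\right) = \left(-108886 + 315720\right) - 21476 = 206834 - 21476 = 185358$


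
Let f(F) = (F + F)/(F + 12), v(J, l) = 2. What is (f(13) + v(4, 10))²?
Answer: 5776/625 ≈ 9.2416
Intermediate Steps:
f(F) = 2*F/(12 + F) (f(F) = (2*F)/(12 + F) = 2*F/(12 + F))
(f(13) + v(4, 10))² = (2*13/(12 + 13) + 2)² = (2*13/25 + 2)² = (2*13*(1/25) + 2)² = (26/25 + 2)² = (76/25)² = 5776/625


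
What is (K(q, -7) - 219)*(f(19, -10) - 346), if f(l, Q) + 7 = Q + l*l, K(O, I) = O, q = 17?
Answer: 404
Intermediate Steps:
f(l, Q) = -7 + Q + l² (f(l, Q) = -7 + (Q + l*l) = -7 + (Q + l²) = -7 + Q + l²)
(K(q, -7) - 219)*(f(19, -10) - 346) = (17 - 219)*((-7 - 10 + 19²) - 346) = -202*((-7 - 10 + 361) - 346) = -202*(344 - 346) = -202*(-2) = 404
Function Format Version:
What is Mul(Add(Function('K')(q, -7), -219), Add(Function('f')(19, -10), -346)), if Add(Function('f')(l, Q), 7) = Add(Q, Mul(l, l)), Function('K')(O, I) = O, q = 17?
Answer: 404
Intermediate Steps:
Function('f')(l, Q) = Add(-7, Q, Pow(l, 2)) (Function('f')(l, Q) = Add(-7, Add(Q, Mul(l, l))) = Add(-7, Add(Q, Pow(l, 2))) = Add(-7, Q, Pow(l, 2)))
Mul(Add(Function('K')(q, -7), -219), Add(Function('f')(19, -10), -346)) = Mul(Add(17, -219), Add(Add(-7, -10, Pow(19, 2)), -346)) = Mul(-202, Add(Add(-7, -10, 361), -346)) = Mul(-202, Add(344, -346)) = Mul(-202, -2) = 404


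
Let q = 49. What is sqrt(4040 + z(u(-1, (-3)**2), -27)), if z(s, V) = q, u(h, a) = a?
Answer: sqrt(4089) ≈ 63.945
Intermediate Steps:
z(s, V) = 49
sqrt(4040 + z(u(-1, (-3)**2), -27)) = sqrt(4040 + 49) = sqrt(4089)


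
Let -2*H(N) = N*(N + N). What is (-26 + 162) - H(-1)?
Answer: 137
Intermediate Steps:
H(N) = -N² (H(N) = -N*(N + N)/2 = -N*2*N/2 = -N²)
(-26 + 162) - H(-1) = (-26 + 162) - (-1)*(-1)² = 136 - (-1) = 136 - 1*(-1) = 136 + 1 = 137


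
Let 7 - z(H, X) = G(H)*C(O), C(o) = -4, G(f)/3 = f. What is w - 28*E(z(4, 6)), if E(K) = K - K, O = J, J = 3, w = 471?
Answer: 471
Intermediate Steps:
G(f) = 3*f
O = 3
z(H, X) = 7 + 12*H (z(H, X) = 7 - 3*H*(-4) = 7 - (-12)*H = 7 + 12*H)
E(K) = 0
w - 28*E(z(4, 6)) = 471 - 28*0 = 471 + 0 = 471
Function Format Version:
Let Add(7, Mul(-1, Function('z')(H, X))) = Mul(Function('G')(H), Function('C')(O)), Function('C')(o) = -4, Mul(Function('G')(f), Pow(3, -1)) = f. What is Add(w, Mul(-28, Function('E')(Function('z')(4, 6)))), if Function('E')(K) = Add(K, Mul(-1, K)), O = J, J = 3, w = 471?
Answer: 471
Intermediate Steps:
Function('G')(f) = Mul(3, f)
O = 3
Function('z')(H, X) = Add(7, Mul(12, H)) (Function('z')(H, X) = Add(7, Mul(-1, Mul(Mul(3, H), -4))) = Add(7, Mul(-1, Mul(-12, H))) = Add(7, Mul(12, H)))
Function('E')(K) = 0
Add(w, Mul(-28, Function('E')(Function('z')(4, 6)))) = Add(471, Mul(-28, 0)) = Add(471, 0) = 471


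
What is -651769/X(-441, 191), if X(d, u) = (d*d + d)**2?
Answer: -651769/37651521600 ≈ -1.7311e-5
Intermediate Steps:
X(d, u) = (d + d**2)**2 (X(d, u) = (d**2 + d)**2 = (d + d**2)**2)
-651769/X(-441, 191) = -651769*1/(194481*(1 - 441)**2) = -651769/(194481*(-440)**2) = -651769/(194481*193600) = -651769/37651521600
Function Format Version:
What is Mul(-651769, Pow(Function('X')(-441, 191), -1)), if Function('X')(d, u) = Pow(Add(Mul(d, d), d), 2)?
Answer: Rational(-651769, 37651521600) ≈ -1.7311e-5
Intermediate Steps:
Function('X')(d, u) = Pow(Add(d, Pow(d, 2)), 2) (Function('X')(d, u) = Pow(Add(Pow(d, 2), d), 2) = Pow(Add(d, Pow(d, 2)), 2))
Mul(-651769, Pow(Function('X')(-441, 191), -1)) = Mul(-651769, Pow(Mul(Pow(-441, 2), Pow(Add(1, -441), 2)), -1)) = Mul(-651769, Pow(Mul(194481, Pow(-440, 2)), -1)) = Mul(-651769, Pow(Mul(194481, 193600), -1)) = Mul(-651769, Pow(37651521600, -1)) = Mul(-651769, Rational(1, 37651521600)) = Rational(-651769, 37651521600)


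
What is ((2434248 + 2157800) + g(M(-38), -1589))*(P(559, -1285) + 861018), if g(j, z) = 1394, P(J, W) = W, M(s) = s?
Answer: 3949133670986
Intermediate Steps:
((2434248 + 2157800) + g(M(-38), -1589))*(P(559, -1285) + 861018) = ((2434248 + 2157800) + 1394)*(-1285 + 861018) = (4592048 + 1394)*859733 = 4593442*859733 = 3949133670986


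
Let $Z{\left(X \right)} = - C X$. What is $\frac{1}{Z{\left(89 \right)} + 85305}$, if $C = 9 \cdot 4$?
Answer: $\frac{1}{82101} \approx 1.218 \cdot 10^{-5}$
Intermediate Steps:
$C = 36$
$Z{\left(X \right)} = - 36 X$
$\frac{1}{Z{\left(89 \right)} + 85305} = \frac{1}{\left(-36\right) 89 + 85305} = \frac{1}{-3204 + 85305} = \frac{1}{82101}$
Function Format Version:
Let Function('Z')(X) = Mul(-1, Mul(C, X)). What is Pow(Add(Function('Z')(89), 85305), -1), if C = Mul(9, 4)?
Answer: Rational(1, 82101) ≈ 1.2180e-5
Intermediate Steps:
C = 36
Function('Z')(X) = Mul(-36, X) (Function('Z')(X) = Mul(-1, Mul(36, X)) = Mul(-36, X))
Pow(Add(Function('Z')(89), 85305), -1) = Pow(Add(Mul(-36, 89), 85305), -1) = Pow(Add(-3204, 85305), -1) = Pow(82101, -1) = Rational(1, 82101)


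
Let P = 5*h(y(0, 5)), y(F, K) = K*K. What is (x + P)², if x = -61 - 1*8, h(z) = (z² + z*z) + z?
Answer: 39765636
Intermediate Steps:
y(F, K) = K²
h(z) = z + 2*z² (h(z) = (z² + z²) + z = 2*z² + z = z + 2*z²)
x = -69 (x = -61 - 8 = -69)
P = 6375 (P = 5*(5²*(1 + 2*5²)) = 5*(25*(1 + 2*25)) = 5*(25*(1 + 50)) = 5*(25*51) = 5*1275 = 6375)
(x + P)² = (-69 + 6375)² = 6306² = 39765636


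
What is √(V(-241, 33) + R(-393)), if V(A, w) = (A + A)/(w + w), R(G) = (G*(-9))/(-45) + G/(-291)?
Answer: I*√21658974315/16005 ≈ 9.1953*I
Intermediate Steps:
R(G) = 286*G/1455 (R(G) = -9*G*(-1/45) + G*(-1/291) = G/5 - G/291 = 286*G/1455)
V(A, w) = A/w (V(A, w) = (2*A)/((2*w)) = (2*A)*(1/(2*w)) = A/w)
√(V(-241, 33) + R(-393)) = √(-241/33 + (286/1455)*(-393)) = √(-241*1/33 - 37466/485) = √(-241/33 - 37466/485) = √(-1353263/16005) = I*√21658974315/16005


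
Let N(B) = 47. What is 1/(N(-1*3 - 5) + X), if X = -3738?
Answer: -1/3691 ≈ -0.00027093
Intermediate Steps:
1/(N(-1*3 - 5) + X) = 1/(47 - 3738) = 1/(-3691) = -1/3691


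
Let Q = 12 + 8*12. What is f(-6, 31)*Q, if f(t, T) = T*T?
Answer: 103788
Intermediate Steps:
f(t, T) = T²
Q = 108 (Q = 12 + 96 = 108)
f(-6, 31)*Q = 31²*108 = 961*108 = 103788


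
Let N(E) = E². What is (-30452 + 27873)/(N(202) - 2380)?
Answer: -2579/38424 ≈ -0.067119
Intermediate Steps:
(-30452 + 27873)/(N(202) - 2380) = (-30452 + 27873)/(202² - 2380) = -2579/(40804 - 2380) = -2579/38424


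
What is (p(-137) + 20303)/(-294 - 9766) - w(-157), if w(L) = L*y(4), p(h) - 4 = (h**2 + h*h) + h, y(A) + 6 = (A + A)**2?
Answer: 22887163/2515 ≈ 9100.3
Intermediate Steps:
y(A) = -6 + 4*A**2 (y(A) = -6 + (A + A)**2 = -6 + (2*A)**2 = -6 + 4*A**2)
p(h) = 4 + h + 2*h**2 (p(h) = 4 + ((h**2 + h*h) + h) = 4 + ((h**2 + h**2) + h) = 4 + (2*h**2 + h) = 4 + (h + 2*h**2) = 4 + h + 2*h**2)
w(L) = 58*L (w(L) = L*(-6 + 4*4**2) = L*(-6 + 4*16) = L*(-6 + 64) = L*58 = 58*L)
(p(-137) + 20303)/(-294 - 9766) - w(-157) = ((4 - 137 + 2*(-137)**2) + 20303)/(-294 - 9766) - 58*(-157) = ((4 - 137 + 2*18769) + 20303)/(-10060) - 1*(-9106) = ((4 - 137 + 37538) + 20303)*(-1/10060) + 9106 = (37405 + 20303)*(-1/10060) + 9106 = 57708*(-1/10060) + 9106 = -14427/2515 + 9106 = 22887163/2515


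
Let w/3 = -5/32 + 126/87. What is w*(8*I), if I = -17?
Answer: -61149/116 ≈ -527.15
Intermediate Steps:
w = 3597/928 (w = 3*(-5/32 + 126/87) = 3*(-5*1/32 + 126*(1/87)) = 3*(-5/32 + 42/29) = 3*(1199/928) = 3597/928 ≈ 3.8761)
w*(8*I) = 3597*(8*(-17))/928 = (3597/928)*(-136) = -61149/116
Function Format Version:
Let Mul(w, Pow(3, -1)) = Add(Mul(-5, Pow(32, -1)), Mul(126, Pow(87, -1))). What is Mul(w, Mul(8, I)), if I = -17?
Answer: Rational(-61149, 116) ≈ -527.15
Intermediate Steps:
w = Rational(3597, 928) (w = Mul(3, Add(Mul(-5, Pow(32, -1)), Mul(126, Pow(87, -1)))) = Mul(3, Add(Mul(-5, Rational(1, 32)), Mul(126, Rational(1, 87)))) = Mul(3, Add(Rational(-5, 32), Rational(42, 29))) = Mul(3, Rational(1199, 928)) = Rational(3597, 928) ≈ 3.8761)
Mul(w, Mul(8, I)) = Mul(Rational(3597, 928), Mul(8, -17)) = Mul(Rational(3597, 928), -136) = Rational(-61149, 116)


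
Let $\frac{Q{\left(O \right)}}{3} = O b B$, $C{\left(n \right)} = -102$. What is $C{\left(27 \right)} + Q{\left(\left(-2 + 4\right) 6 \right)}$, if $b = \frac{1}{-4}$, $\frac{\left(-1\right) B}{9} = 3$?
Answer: $141$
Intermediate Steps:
$B = -27$ ($B = \left(-9\right) 3 = -27$)
$b = - \frac{1}{4} \approx -0.25$
$Q{\left(O \right)} = \frac{81 O}{4}$ ($Q{\left(O \right)} = 3 O \left(- \frac{1}{4}\right) \left(-27\right) = 3 - \frac{O}{4} \left(-27\right) = 3 \frac{27 O}{4} = \frac{81 O}{4}$)
$C{\left(27 \right)} + Q{\left(\left(-2 + 4\right) 6 \right)} = -102 + \frac{81 \left(-2 + 4\right) 6}{4} = -102 + \frac{81 \cdot 2 \cdot 6}{4} = -102 + \frac{81}{4} \cdot 12 = -102 + 243 = 141$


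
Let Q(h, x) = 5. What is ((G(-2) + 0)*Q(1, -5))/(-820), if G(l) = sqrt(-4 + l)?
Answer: -I*sqrt(6)/164 ≈ -0.014936*I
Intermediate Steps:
((G(-2) + 0)*Q(1, -5))/(-820) = ((sqrt(-4 - 2) + 0)*5)/(-820) = ((sqrt(-6) + 0)*5)*(-1/820) = ((I*sqrt(6) + 0)*5)*(-1/820) = ((I*sqrt(6))*5)*(-1/820) = (5*I*sqrt(6))*(-1/820) = -I*sqrt(6)/164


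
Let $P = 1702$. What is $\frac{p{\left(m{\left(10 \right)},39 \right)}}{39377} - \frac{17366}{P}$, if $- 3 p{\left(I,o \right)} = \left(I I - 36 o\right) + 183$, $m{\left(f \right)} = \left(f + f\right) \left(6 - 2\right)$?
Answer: $- \frac{1030138802}{100529481} \approx -10.247$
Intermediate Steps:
$m{\left(f \right)} = 8 f$ ($m{\left(f \right)} = 2 f 4 = 8 f$)
$p{\left(I,o \right)} = -61 + 12 o - \frac{I^{2}}{3}$ ($p{\left(I,o \right)} = - \frac{\left(I I - 36 o\right) + 183}{3} = - \frac{\left(I^{2} - 36 o\right) + 183}{3} = - \frac{183 + I^{2} - 36 o}{3} = -61 + 12 o - \frac{I^{2}}{3}$)
$\frac{p{\left(m{\left(10 \right)},39 \right)}}{39377} - \frac{17366}{P} = \frac{-61 + 12 \cdot 39 - \frac{\left(8 \cdot 10\right)^{2}}{3}}{39377} - \frac{17366}{1702} = \left(-61 + 468 - \frac{80^{2}}{3}\right) \frac{1}{39377} - \frac{8683}{851} = \left(-61 + 468 - \frac{6400}{3}\right) \frac{1}{39377} - \frac{8683}{851} = \left(- \frac{5179}{3}\right) \frac{1}{39377} - \frac{8683}{851} = - \frac{5179}{118131} - \frac{8683}{851} = - \frac{1030138802}{100529481}$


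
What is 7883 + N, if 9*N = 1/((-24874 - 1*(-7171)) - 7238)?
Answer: 1769489126/224469 ≈ 7883.0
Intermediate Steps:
N = -1/224469 (N = 1/(9*((-24874 - 1*(-7171)) - 7238)) = 1/(9*((-24874 + 7171) - 7238)) = 1/(9*(-17703 - 7238)) = (1/9)/(-24941) = (1/9)*(-1/24941) = -1/224469 ≈ -4.4550e-6)
7883 + N = 7883 - 1/224469 = 1769489126/224469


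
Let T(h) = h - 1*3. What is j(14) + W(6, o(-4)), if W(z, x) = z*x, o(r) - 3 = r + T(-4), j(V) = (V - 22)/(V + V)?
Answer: -338/7 ≈ -48.286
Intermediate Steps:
T(h) = -3 + h (T(h) = h - 3 = -3 + h)
j(V) = (-22 + V)/(2*V) (j(V) = (-22 + V)/((2*V)) = (-22 + V)*(1/(2*V)) = (-22 + V)/(2*V))
o(r) = -4 + r (o(r) = 3 + (r + (-3 - 4)) = 3 + (r - 7) = 3 + (-7 + r) = -4 + r)
W(z, x) = x*z
j(14) + W(6, o(-4)) = (1/2)*(-22 + 14)/14 + (-4 - 4)*6 = (1/2)*(1/14)*(-8) - 8*6 = -2/7 - 48 = -338/7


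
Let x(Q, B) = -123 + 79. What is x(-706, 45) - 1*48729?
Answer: -48773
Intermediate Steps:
x(Q, B) = -44
x(-706, 45) - 1*48729 = -44 - 1*48729 = -44 - 48729 = -48773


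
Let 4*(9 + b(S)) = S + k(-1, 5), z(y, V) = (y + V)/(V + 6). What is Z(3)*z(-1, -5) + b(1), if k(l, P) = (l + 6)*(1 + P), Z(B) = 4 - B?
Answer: -29/4 ≈ -7.2500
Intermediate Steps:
z(y, V) = (V + y)/(6 + V)
k(l, P) = (1 + P)*(6 + l) (k(l, P) = (6 + l)*(1 + P) = (1 + P)*(6 + l))
b(S) = -3/2 + S/4 (b(S) = -9 + (S + (6 - 1 + 6*5 + 5*(-1)))/4 = -9 + (S + (6 - 1 + 30 - 5))/4 = -9 + (S + 30)/4 = -9 + (30 + S)/4 = -9 + (15/2 + S/4) = -3/2 + S/4)
Z(3)*z(-1, -5) + b(1) = (4 - 1*3)*((-5 - 1)/(6 - 5)) + (-3/2 + (1/4)*1) = (4 - 3)*(-6/1) + (-3/2 + 1/4) = 1*(1*(-6)) - 5/4 = 1*(-6) - 5/4 = -6 - 5/4 = -29/4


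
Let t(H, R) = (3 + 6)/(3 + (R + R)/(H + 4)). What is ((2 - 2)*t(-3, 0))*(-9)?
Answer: 0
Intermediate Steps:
t(H, R) = 9/(3 + 2*R/(4 + H)) (t(H, R) = 9/(3 + (2*R)/(4 + H)) = 9/(3 + 2*R/(4 + H)))
((2 - 2)*t(-3, 0))*(-9) = ((2 - 2)*(9*(4 - 3)/(12 + 2*0 + 3*(-3))))*(-9) = (0*(9*1/(12 + 0 - 9)))*(-9) = (0*(9*1/3))*(-9) = (0*(9*(⅓)*1))*(-9) = (0*3)*(-9) = 0*(-9) = 0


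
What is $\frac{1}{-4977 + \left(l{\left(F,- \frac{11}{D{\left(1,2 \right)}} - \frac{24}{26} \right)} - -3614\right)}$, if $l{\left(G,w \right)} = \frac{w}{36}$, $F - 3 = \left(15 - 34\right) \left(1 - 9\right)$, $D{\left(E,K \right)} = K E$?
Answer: $- \frac{936}{1275935} \approx -0.00073358$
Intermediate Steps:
$D{\left(E,K \right)} = E K$
$F = 155$ ($F = 3 + \left(15 - 34\right) \left(1 - 9\right) = 3 - -152 = 3 + 152 = 155$)
$l{\left(G,w \right)} = \frac{w}{36}$ ($l{\left(G,w \right)} = w \frac{1}{36} = \frac{w}{36}$)
$\frac{1}{-4977 + \left(l{\left(F,- \frac{11}{D{\left(1,2 \right)}} - \frac{24}{26} \right)} - -3614\right)} = \frac{1}{-4977 + \left(\frac{- \frac{11}{1 \cdot 2} - \frac{24}{26}}{36} - -3614\right)} = \frac{1}{-4977 + \left(\frac{- \frac{11}{2} - \frac{12}{13}}{36} + 3614\right)} = \frac{1}{-4977 + \left(\frac{1}{36} \left(- \frac{167}{26}\right) + 3614\right)} = \frac{1}{-4977 + \left(- \frac{167}{936} + 3614\right)} = \frac{1}{-4977 + \frac{3382537}{936}} = \frac{1}{- \frac{1275935}{936}} = - \frac{936}{1275935}$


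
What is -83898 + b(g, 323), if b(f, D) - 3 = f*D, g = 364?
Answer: 33677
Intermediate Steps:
b(f, D) = 3 + D*f (b(f, D) = 3 + f*D = 3 + D*f)
-83898 + b(g, 323) = -83898 + (3 + 323*364) = -83898 + (3 + 117572) = -83898 + 117575 = 33677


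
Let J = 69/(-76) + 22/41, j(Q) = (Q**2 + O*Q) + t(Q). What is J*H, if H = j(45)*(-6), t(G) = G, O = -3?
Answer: 6716385/1558 ≈ 4310.9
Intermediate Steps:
j(Q) = Q**2 - 2*Q (j(Q) = (Q**2 - 3*Q) + Q = Q**2 - 2*Q)
J = -1157/3116 (J = 69*(-1/76) + 22*(1/41) = -69/76 + 22/41 = -1157/3116 ≈ -0.37131)
H = -11610 (H = (45*(-2 + 45))*(-6) = (45*43)*(-6) = 1935*(-6) = -11610)
J*H = -1157/3116*(-11610) = 6716385/1558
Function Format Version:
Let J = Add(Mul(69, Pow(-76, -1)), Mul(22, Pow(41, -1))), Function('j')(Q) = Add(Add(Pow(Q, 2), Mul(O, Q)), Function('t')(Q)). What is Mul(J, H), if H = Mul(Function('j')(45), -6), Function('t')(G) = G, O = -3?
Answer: Rational(6716385, 1558) ≈ 4310.9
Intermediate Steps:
Function('j')(Q) = Add(Pow(Q, 2), Mul(-2, Q)) (Function('j')(Q) = Add(Add(Pow(Q, 2), Mul(-3, Q)), Q) = Add(Pow(Q, 2), Mul(-2, Q)))
J = Rational(-1157, 3116) (J = Add(Mul(69, Rational(-1, 76)), Mul(22, Rational(1, 41))) = Add(Rational(-69, 76), Rational(22, 41)) = Rational(-1157, 3116) ≈ -0.37131)
H = -11610 (H = Mul(Mul(45, Add(-2, 45)), -6) = Mul(Mul(45, 43), -6) = Mul(1935, -6) = -11610)
Mul(J, H) = Mul(Rational(-1157, 3116), -11610) = Rational(6716385, 1558)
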